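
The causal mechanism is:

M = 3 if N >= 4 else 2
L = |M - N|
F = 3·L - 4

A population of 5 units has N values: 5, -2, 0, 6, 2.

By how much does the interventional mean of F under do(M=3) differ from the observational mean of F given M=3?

Every unit gets M=3 under the intervention. F values become 2, 11, 5, 5, -1; E[F|do(M=3)] = 4.4.
Conditioning on M=3 selects the 2 unit(s) with N ∈ {5, 6}. Their F values: 2, 5. Mean = 3.5.
Difference = 4.4 − 3.5 = 0.9.

0.9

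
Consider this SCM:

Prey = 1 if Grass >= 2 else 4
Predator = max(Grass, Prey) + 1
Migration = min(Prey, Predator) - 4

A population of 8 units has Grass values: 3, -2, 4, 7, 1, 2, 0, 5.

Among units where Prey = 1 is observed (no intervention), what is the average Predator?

5.2

E[Predator|Prey=1] averages over only the 5 units with Prey=1 (Grass = 3, 4, 7, 2, 5): Predator = 4, 5, 8, 3, 6, mean 5.2.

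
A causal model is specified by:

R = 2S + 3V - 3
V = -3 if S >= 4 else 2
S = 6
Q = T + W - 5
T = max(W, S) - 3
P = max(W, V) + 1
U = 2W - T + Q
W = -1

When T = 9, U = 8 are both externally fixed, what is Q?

The joint intervention fixes T = 9, U = 8, removing each variable's own equation.
Q = T + W - 5  [with T=9, W=-1]  = 3

3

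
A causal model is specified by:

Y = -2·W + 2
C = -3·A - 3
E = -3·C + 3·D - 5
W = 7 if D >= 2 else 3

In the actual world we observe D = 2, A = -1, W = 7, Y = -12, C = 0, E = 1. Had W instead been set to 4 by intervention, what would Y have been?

-6

The intervention breaks the incoming arrows to W: W = 7 if D >= 2 else 3 no longer applies, and W = 4.
Y = -2·W + 2  [with W=4]  = -6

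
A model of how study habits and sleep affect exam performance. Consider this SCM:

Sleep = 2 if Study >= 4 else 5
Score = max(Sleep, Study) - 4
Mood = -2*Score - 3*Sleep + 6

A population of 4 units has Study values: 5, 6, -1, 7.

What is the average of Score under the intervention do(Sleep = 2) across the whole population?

The intervention sets Sleep=2 in all 4 units regardless of Study. Recomputing Score per unit gives 1, 2, -2, 3; average 1.

1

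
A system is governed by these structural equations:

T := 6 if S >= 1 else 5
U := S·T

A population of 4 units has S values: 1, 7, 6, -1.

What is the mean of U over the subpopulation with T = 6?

Conditioning on T=6 selects the 3 unit(s) with S ∈ {1, 7, 6}. Their U values: 6, 42, 36. Mean = 28.

28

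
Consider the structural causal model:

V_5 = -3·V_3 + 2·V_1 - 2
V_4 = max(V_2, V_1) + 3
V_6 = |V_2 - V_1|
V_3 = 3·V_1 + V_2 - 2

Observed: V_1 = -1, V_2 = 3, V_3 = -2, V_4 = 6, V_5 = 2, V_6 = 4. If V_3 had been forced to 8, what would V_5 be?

do(V_3=8) replaces the equation V_3 = 3·V_1 + V_2 - 2 with the constant V_3 = 8.
V_5 = -3·V_3 + 2·V_1 - 2  [with V_3=8, V_1=-1]  = -28

-28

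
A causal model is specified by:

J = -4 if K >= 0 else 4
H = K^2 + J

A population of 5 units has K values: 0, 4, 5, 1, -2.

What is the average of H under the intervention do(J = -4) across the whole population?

5.2

do(J=-4) breaks J's dependence on K. With J=-4 fixed, H across the units is -4, 12, 21, -3, 0, mean 5.2.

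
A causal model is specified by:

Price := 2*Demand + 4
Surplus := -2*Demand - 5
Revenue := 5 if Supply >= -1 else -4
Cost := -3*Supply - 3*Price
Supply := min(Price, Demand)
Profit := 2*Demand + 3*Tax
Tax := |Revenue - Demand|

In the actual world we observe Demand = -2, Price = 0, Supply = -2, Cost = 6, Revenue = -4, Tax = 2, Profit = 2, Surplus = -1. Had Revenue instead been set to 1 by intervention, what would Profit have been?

Under do(Revenue=1), the mechanism Revenue := 5 if Supply >= -1 else -4 is discarded; Revenue is fixed at 1.
Tax = |Revenue - Demand|  [with Revenue=1, Demand=-2]  = 3
Profit = 2*Demand + 3*Tax  [with Demand=-2, Tax=3]  = 5

5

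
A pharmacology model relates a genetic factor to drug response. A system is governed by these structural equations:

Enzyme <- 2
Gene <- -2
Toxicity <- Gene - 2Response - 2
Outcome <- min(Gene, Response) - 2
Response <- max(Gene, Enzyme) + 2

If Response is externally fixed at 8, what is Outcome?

do(Response=8) replaces the equation Response <- max(Gene, Enzyme) + 2 with the constant Response = 8.
Outcome = min(Gene, Response) - 2  [with Gene=-2, Response=8]  = -4

-4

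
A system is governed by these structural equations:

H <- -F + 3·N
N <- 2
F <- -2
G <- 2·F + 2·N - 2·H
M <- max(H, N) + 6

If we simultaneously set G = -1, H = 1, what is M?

8

The joint intervention fixes G = -1, H = 1, removing each variable's own equation.
M = max(H, N) + 6  [with H=1, N=2]  = 8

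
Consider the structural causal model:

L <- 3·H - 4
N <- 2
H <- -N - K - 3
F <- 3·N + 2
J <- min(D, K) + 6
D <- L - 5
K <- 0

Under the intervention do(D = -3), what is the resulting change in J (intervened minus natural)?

The intervention breaks the incoming arrows to D: D <- L - 5 no longer applies, and D = -3.
J = min(D, K) + 6  [with D=-3, K=0]  = 3
Without intervention: H = -N - K - 3  [with N=2, K=0]  = -5; L = 3·H - 4  [with H=-5]  = -19; D = L - 5  [with L=-19]  = -24; J = min(D, K) + 6  [with D=-24, K=0]  = -18.
Change = 3 − (-18) = 21.

21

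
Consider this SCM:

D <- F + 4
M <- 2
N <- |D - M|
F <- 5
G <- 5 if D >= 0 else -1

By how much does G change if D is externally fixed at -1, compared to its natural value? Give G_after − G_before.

-6

do(D=-1) replaces the equation D <- F + 4 with the constant D = -1.
G = 5 if D >= 0 else -1  [with D=-1]  = -1
Without intervention: D = F + 4  [with F=5]  = 9; G = 5 if D >= 0 else -1  [with D=9]  = 5.
Change = -1 − 5 = -6.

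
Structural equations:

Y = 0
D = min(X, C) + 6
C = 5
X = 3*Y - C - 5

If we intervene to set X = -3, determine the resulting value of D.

3

The intervention breaks the incoming arrows to X: X = 3*Y - C - 5 no longer applies, and X = -3.
D = min(X, C) + 6  [with X=-3, C=5]  = 3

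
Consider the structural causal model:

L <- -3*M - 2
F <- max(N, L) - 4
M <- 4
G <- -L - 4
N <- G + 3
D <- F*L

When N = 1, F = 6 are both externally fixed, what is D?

The joint intervention fixes N = 1, F = 6, removing each variable's own equation.
L = -3*M - 2  [with M=4]  = -14
D = F*L  [with F=6, L=-14]  = -84

-84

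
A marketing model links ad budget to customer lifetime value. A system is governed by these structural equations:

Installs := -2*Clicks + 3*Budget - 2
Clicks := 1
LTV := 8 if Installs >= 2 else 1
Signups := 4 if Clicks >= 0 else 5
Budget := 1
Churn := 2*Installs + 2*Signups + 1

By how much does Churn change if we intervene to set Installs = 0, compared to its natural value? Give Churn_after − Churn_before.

2

do(Installs=0) replaces the equation Installs := -2*Clicks + 3*Budget - 2 with the constant Installs = 0.
Signups = 4 if Clicks >= 0 else 5  [with Clicks=1]  = 4
Churn = 2*Installs + 2*Signups + 1  [with Installs=0, Signups=4]  = 9
Without intervention: Installs = -2*Clicks + 3*Budget - 2  [with Clicks=1, Budget=1]  = -1; Signups = 4 if Clicks >= 0 else 5  [with Clicks=1]  = 4; Churn = 2*Installs + 2*Signups + 1  [with Installs=-1, Signups=4]  = 7.
Change = 9 − 7 = 2.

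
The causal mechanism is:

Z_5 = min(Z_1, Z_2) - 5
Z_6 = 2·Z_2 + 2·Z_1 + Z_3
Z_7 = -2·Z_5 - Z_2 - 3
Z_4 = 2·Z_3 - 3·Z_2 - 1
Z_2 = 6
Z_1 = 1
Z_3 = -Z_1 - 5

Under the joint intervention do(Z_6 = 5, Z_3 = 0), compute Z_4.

-19

Under do(Z_6 = 5, Z_3 = 0), each intervened variable's structural equation is replaced by its fixed value.
Z_4 = 2·Z_3 - 3·Z_2 - 1  [with Z_3=0, Z_2=6]  = -19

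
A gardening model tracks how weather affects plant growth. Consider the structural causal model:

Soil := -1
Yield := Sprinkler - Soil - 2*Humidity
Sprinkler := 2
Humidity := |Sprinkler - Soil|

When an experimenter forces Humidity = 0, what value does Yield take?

3

The intervention breaks the incoming arrows to Humidity: Humidity := |Sprinkler - Soil| no longer applies, and Humidity = 0.
Yield = Sprinkler - Soil - 2*Humidity  [with Sprinkler=2, Soil=-1, Humidity=0]  = 3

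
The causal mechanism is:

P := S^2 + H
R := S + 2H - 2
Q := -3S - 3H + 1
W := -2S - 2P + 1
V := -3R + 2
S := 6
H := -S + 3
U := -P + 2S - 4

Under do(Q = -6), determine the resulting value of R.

-2

Under do(Q=-6), the mechanism Q := -3S - 3H + 1 is discarded; Q is fixed at -6.
No directed path runs from Q to R, so R keeps its natural value.
H = -S + 3  [with S=6]  = -3
R = S + 2H - 2  [with S=6, H=-3]  = -2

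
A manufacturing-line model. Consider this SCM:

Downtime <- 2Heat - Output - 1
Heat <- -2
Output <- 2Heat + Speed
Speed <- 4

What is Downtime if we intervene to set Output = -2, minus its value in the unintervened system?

2

The intervention breaks the incoming arrows to Output: Output <- 2Heat + Speed no longer applies, and Output = -2.
Downtime = 2Heat - Output - 1  [with Heat=-2, Output=-2]  = -3
Without intervention: Output = 2Heat + Speed  [with Heat=-2, Speed=4]  = 0; Downtime = 2Heat - Output - 1  [with Heat=-2, Output=0]  = -5.
Change = -3 − (-5) = 2.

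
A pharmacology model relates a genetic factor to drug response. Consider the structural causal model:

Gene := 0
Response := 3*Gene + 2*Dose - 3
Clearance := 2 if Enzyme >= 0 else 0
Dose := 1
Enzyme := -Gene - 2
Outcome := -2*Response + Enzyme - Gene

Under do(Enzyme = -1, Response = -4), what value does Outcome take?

Setting Enzyme = -1, Response = -4 by intervention discards those variables' equations.
Outcome = -2*Response + Enzyme - Gene  [with Response=-4, Enzyme=-1, Gene=0]  = 7

7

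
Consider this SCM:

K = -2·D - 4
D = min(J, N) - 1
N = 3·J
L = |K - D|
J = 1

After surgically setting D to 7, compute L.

25

do(D=7) replaces the equation D = min(J, N) - 1 with the constant D = 7.
K = -2·D - 4  [with D=7]  = -18
L = |K - D|  [with K=-18, D=7]  = 25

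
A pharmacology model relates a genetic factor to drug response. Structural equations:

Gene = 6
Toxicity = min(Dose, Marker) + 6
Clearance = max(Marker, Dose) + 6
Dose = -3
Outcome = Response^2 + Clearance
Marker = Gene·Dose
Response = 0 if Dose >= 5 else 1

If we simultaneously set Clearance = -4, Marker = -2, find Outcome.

Under do(Clearance = -4, Marker = -2), each intervened variable's structural equation is replaced by its fixed value.
Response = 0 if Dose >= 5 else 1  [with Dose=-3]  = 1
Outcome = Response^2 + Clearance  [with Response=1, Clearance=-4]  = -3

-3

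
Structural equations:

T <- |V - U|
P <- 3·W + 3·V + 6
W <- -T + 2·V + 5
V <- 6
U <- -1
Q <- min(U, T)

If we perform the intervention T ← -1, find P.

The intervention breaks the incoming arrows to T: T <- |V - U| no longer applies, and T = -1.
W = -T + 2·V + 5  [with T=-1, V=6]  = 18
P = 3·W + 3·V + 6  [with W=18, V=6]  = 78

78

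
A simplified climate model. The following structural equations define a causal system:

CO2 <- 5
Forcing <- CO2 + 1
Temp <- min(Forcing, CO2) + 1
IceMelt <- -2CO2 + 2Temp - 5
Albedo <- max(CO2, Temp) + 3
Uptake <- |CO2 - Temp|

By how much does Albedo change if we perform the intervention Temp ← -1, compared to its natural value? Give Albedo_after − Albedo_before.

-1

do(Temp=-1) replaces the equation Temp <- min(Forcing, CO2) + 1 with the constant Temp = -1.
Albedo = max(CO2, Temp) + 3  [with CO2=5, Temp=-1]  = 8
Without intervention: Forcing = CO2 + 1  [with CO2=5]  = 6; Temp = min(Forcing, CO2) + 1  [with Forcing=6, CO2=5]  = 6; Albedo = max(CO2, Temp) + 3  [with CO2=5, Temp=6]  = 9.
Change = 8 − 9 = -1.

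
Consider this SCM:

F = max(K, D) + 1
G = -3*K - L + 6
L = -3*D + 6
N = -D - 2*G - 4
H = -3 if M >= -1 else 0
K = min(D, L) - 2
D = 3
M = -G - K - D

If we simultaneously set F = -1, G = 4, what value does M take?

-2

Under do(F = -1, G = 4), each intervened variable's structural equation is replaced by its fixed value.
L = -3*D + 6  [with D=3]  = -3
K = min(D, L) - 2  [with D=3, L=-3]  = -5
M = -G - K - D  [with G=4, K=-5, D=3]  = -2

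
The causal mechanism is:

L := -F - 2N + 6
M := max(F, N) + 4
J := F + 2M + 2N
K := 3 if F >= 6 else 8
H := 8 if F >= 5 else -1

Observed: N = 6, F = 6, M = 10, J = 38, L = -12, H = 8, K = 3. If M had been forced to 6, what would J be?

The intervention breaks the incoming arrows to M: M := max(F, N) + 4 no longer applies, and M = 6.
J = F + 2M + 2N  [with F=6, M=6, N=6]  = 30

30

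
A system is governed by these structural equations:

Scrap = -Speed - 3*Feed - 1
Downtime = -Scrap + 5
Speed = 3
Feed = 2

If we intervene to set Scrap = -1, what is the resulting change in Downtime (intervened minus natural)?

-9

The intervention breaks the incoming arrows to Scrap: Scrap = -Speed - 3*Feed - 1 no longer applies, and Scrap = -1.
Downtime = -Scrap + 5  [with Scrap=-1]  = 6
Without intervention: Scrap = -Speed - 3*Feed - 1  [with Speed=3, Feed=2]  = -10; Downtime = -Scrap + 5  [with Scrap=-10]  = 15.
Change = 6 − 15 = -9.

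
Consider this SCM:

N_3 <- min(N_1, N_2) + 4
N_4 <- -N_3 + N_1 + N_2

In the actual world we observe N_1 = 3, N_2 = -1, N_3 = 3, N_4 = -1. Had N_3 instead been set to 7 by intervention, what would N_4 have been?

-5

The intervention breaks the incoming arrows to N_3: N_3 <- min(N_1, N_2) + 4 no longer applies, and N_3 = 7.
N_4 = -N_3 + N_1 + N_2  [with N_3=7, N_1=3, N_2=-1]  = -5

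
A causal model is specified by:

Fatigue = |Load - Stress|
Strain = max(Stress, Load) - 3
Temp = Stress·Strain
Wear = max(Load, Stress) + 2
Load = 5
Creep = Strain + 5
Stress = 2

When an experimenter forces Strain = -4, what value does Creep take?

1

do(Strain=-4) replaces the equation Strain = max(Stress, Load) - 3 with the constant Strain = -4.
Creep = Strain + 5  [with Strain=-4]  = 1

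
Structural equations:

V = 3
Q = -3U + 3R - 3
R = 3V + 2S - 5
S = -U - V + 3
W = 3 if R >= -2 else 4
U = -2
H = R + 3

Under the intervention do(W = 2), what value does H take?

11

The intervention breaks the incoming arrows to W: W = 3 if R >= -2 else 4 no longer applies, and W = 2.
H is not downstream of the intervention, so its value is determined by the original equations.
S = -U - V + 3  [with U=-2, V=3]  = 2
R = 3V + 2S - 5  [with V=3, S=2]  = 8
H = R + 3  [with R=8]  = 11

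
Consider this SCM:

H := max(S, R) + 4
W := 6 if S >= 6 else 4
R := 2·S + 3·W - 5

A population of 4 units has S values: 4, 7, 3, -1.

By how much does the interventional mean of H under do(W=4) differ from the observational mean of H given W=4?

Every unit gets W=4 under the intervention. H values become 19, 25, 17, 9; E[H|do(W=4)] = 17.5.
Conditioning on W=4 selects the 3 unit(s) with S ∈ {4, 3, -1}. Their H values: 19, 17, 9. Mean = 15.
Difference = 17.5 − 15 = 2.5.

2.5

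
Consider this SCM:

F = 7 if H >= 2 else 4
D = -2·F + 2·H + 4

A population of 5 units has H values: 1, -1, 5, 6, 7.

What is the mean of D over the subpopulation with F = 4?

Observing F=4 restricts to units where F's equation naturally yields 4: H ∈ {1, -1}. In that subpopulation D = -2, -6, mean -4.

-4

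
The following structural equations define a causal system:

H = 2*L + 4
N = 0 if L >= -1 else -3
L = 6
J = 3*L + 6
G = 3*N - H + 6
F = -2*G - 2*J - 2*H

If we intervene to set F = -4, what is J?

do(F=-4) replaces the equation F = -2*G - 2*J - 2*H with the constant F = -4.
J is not downstream of the intervention, so its value is determined by the original equations.
J = 3*L + 6  [with L=6]  = 24

24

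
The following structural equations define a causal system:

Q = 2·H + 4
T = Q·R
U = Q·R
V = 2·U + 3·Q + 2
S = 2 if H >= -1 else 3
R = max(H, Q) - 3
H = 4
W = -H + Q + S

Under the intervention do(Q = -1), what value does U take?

-1

Under do(Q=-1), the mechanism Q = 2·H + 4 is discarded; Q is fixed at -1.
R = max(H, Q) - 3  [with H=4, Q=-1]  = 1
U = Q·R  [with Q=-1, R=1]  = -1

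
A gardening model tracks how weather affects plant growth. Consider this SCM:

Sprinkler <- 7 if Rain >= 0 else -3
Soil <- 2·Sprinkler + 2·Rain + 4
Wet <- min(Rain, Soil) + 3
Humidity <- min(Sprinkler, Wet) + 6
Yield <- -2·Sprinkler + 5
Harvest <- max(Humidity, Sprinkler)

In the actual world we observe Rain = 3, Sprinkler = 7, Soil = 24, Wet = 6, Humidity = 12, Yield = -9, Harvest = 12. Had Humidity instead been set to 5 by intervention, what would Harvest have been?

7

Under do(Humidity=5), the mechanism Humidity <- min(Sprinkler, Wet) + 6 is discarded; Humidity is fixed at 5.
Sprinkler = 7 if Rain >= 0 else -3  [with Rain=3]  = 7
Harvest = max(Humidity, Sprinkler)  [with Humidity=5, Sprinkler=7]  = 7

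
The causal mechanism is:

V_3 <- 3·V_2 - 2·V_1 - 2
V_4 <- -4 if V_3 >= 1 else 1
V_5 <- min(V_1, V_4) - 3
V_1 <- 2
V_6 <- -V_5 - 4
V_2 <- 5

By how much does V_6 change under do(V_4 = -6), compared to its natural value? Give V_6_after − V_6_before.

2

Under do(V_4=-6), the mechanism V_4 <- -4 if V_3 >= 1 else 1 is discarded; V_4 is fixed at -6.
V_5 = min(V_1, V_4) - 3  [with V_1=2, V_4=-6]  = -9
V_6 = -V_5 - 4  [with V_5=-9]  = 5
Without intervention: V_3 = 3·V_2 - 2·V_1 - 2  [with V_2=5, V_1=2]  = 9; V_4 = -4 if V_3 >= 1 else 1  [with V_3=9]  = -4; V_5 = min(V_1, V_4) - 3  [with V_1=2, V_4=-4]  = -7; V_6 = -V_5 - 4  [with V_5=-7]  = 3.
Change = 5 − 3 = 2.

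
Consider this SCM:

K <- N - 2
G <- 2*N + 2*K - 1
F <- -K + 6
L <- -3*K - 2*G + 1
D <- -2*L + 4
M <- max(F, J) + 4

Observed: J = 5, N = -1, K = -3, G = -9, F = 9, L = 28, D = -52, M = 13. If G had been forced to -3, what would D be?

-28

The intervention breaks the incoming arrows to G: G <- 2*N + 2*K - 1 no longer applies, and G = -3.
K = N - 2  [with N=-1]  = -3
L = -3*K - 2*G + 1  [with K=-3, G=-3]  = 16
D = -2*L + 4  [with L=16]  = -28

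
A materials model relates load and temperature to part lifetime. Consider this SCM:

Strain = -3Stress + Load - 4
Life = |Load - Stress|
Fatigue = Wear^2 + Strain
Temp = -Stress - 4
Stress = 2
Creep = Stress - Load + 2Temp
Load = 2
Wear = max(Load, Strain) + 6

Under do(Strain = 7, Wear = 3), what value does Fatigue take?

16

Under do(Strain = 7, Wear = 3), each intervened variable's structural equation is replaced by its fixed value.
Fatigue = Wear^2 + Strain  [with Wear=3, Strain=7]  = 16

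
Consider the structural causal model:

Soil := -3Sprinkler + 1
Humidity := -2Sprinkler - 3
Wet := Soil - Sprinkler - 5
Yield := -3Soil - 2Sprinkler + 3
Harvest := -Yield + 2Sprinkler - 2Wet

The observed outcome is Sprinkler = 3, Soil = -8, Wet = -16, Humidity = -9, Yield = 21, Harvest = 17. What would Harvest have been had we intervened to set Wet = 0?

-15

The intervention breaks the incoming arrows to Wet: Wet := Soil - Sprinkler - 5 no longer applies, and Wet = 0.
Soil = -3Sprinkler + 1  [with Sprinkler=3]  = -8
Yield = -3Soil - 2Sprinkler + 3  [with Soil=-8, Sprinkler=3]  = 21
Harvest = -Yield + 2Sprinkler - 2Wet  [with Yield=21, Sprinkler=3, Wet=0]  = -15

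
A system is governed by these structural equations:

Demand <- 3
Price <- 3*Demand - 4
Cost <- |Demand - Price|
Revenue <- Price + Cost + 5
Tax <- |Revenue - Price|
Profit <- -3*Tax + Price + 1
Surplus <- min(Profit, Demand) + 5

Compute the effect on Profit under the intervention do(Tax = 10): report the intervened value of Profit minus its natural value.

-9

The intervention breaks the incoming arrows to Tax: Tax <- |Revenue - Price| no longer applies, and Tax = 10.
Price = 3*Demand - 4  [with Demand=3]  = 5
Profit = -3*Tax + Price + 1  [with Tax=10, Price=5]  = -24
Without intervention: Price = 3*Demand - 4  [with Demand=3]  = 5; Cost = |Demand - Price|  [with Demand=3, Price=5]  = 2; Revenue = Price + Cost + 5  [with Price=5, Cost=2]  = 12; Tax = |Revenue - Price|  [with Revenue=12, Price=5]  = 7; Profit = -3*Tax + Price + 1  [with Tax=7, Price=5]  = -15.
Change = -24 − (-15) = -9.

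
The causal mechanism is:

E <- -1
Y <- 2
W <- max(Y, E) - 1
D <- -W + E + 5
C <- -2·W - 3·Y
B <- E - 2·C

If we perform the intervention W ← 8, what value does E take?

Under do(W=8), the mechanism W <- max(Y, E) - 1 is discarded; W is fixed at 8.
E is not downstream of the intervention, so its value is determined by the original equations.

-1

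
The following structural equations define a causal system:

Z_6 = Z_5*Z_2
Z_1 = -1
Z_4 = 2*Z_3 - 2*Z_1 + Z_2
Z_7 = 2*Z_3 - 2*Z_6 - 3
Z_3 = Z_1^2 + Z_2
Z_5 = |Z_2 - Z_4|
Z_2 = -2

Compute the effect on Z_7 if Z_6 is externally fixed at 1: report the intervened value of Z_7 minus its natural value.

Intervening sets Z_6 = 1 and removes its equation (Z_6 = Z_5*Z_2).
Z_3 = Z_1^2 + Z_2  [with Z_1=-1, Z_2=-2]  = -1
Z_7 = 2*Z_3 - 2*Z_6 - 3  [with Z_3=-1, Z_6=1]  = -7
Without intervention: Z_3 = Z_1^2 + Z_2  [with Z_1=-1, Z_2=-2]  = -1; Z_4 = 2*Z_3 - 2*Z_1 + Z_2  [with Z_3=-1, Z_1=-1, Z_2=-2]  = -2; Z_5 = |Z_2 - Z_4|  [with Z_2=-2, Z_4=-2]  = 0; Z_6 = Z_5*Z_2  [with Z_5=0, Z_2=-2]  = 0; Z_7 = 2*Z_3 - 2*Z_6 - 3  [with Z_3=-1, Z_6=0]  = -5.
Change = -7 − (-5) = -2.

-2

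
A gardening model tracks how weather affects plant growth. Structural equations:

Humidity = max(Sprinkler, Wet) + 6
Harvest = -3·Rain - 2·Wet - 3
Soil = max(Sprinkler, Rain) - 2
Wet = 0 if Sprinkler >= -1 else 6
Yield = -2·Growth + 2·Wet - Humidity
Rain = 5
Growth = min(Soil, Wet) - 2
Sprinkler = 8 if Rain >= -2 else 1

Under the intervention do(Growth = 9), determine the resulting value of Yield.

Under do(Growth=9), the mechanism Growth = min(Soil, Wet) - 2 is discarded; Growth is fixed at 9.
Sprinkler = 8 if Rain >= -2 else 1  [with Rain=5]  = 8
Wet = 0 if Sprinkler >= -1 else 6  [with Sprinkler=8]  = 0
Humidity = max(Sprinkler, Wet) + 6  [with Sprinkler=8, Wet=0]  = 14
Yield = -2·Growth + 2·Wet - Humidity  [with Growth=9, Wet=0, Humidity=14]  = -32

-32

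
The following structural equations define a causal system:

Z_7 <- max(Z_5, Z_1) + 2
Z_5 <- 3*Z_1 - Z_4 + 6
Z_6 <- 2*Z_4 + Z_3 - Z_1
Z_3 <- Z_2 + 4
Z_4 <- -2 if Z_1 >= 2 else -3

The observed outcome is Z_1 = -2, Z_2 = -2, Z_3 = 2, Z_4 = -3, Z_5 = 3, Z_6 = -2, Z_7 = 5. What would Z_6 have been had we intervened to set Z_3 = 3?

-1

The intervention breaks the incoming arrows to Z_3: Z_3 <- Z_2 + 4 no longer applies, and Z_3 = 3.
Z_4 = -2 if Z_1 >= 2 else -3  [with Z_1=-2]  = -3
Z_6 = 2*Z_4 + Z_3 - Z_1  [with Z_4=-3, Z_3=3, Z_1=-2]  = -1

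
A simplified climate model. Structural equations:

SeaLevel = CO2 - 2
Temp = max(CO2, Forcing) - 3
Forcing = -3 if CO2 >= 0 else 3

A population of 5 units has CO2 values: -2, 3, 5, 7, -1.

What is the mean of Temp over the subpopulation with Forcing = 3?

0

E[Temp|Forcing=3] averages over only the 2 units with Forcing=3 (CO2 = -2, -1): Temp = 0, 0, mean 0.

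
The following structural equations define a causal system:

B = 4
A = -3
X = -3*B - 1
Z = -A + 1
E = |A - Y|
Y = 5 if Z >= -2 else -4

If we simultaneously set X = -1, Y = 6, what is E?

Setting X = -1, Y = 6 by intervention discards those variables' equations.
E = |A - Y|  [with A=-3, Y=6]  = 9

9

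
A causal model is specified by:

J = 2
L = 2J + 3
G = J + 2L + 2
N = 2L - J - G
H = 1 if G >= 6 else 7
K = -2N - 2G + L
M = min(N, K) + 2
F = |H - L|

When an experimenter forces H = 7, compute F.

do(H=7) replaces the equation H = 1 if G >= 6 else 7 with the constant H = 7.
L = 2J + 3  [with J=2]  = 7
F = |H - L|  [with H=7, L=7]  = 0

0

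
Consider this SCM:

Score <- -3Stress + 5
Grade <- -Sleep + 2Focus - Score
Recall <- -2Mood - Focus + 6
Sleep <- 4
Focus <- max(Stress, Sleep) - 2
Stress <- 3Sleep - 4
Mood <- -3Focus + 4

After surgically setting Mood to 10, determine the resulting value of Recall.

-20

The intervention breaks the incoming arrows to Mood: Mood <- -3Focus + 4 no longer applies, and Mood = 10.
Stress = 3Sleep - 4  [with Sleep=4]  = 8
Focus = max(Stress, Sleep) - 2  [with Stress=8, Sleep=4]  = 6
Recall = -2Mood - Focus + 6  [with Mood=10, Focus=6]  = -20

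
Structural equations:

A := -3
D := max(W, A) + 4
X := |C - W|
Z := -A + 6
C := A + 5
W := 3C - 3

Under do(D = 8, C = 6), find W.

15

Setting D = 8, C = 6 by intervention discards those variables' equations.
W = 3C - 3  [with C=6]  = 15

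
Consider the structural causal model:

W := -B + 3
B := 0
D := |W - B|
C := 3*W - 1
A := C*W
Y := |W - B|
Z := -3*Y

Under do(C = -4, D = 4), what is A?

-12

Under do(C = -4, D = 4), each intervened variable's structural equation is replaced by its fixed value.
W = -B + 3  [with B=0]  = 3
A = C*W  [with C=-4, W=3]  = -12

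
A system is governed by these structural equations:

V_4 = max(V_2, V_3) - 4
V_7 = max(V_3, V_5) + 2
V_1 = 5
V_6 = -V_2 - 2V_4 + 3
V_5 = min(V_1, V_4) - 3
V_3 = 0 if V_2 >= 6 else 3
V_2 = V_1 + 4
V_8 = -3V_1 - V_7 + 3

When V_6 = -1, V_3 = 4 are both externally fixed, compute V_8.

Setting V_6 = -1, V_3 = 4 by intervention discards those variables' equations.
V_2 = V_1 + 4  [with V_1=5]  = 9
V_4 = max(V_2, V_3) - 4  [with V_2=9, V_3=4]  = 5
V_5 = min(V_1, V_4) - 3  [with V_1=5, V_4=5]  = 2
V_7 = max(V_3, V_5) + 2  [with V_3=4, V_5=2]  = 6
V_8 = -3V_1 - V_7 + 3  [with V_1=5, V_7=6]  = -18

-18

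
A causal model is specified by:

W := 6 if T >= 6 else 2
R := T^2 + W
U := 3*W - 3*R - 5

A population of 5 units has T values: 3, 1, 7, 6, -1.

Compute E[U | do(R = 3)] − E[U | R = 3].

The intervention sets R=3 in all 5 units regardless of T. Recomputing U per unit gives -8, -8, 4, 4, -8; average -3.2.
Conditioning on R=3 selects the 2 unit(s) with T ∈ {1, -1}. Their U values: -8, -8. Mean = -8.
Difference = -3.2 − (-8) = 4.8.

4.8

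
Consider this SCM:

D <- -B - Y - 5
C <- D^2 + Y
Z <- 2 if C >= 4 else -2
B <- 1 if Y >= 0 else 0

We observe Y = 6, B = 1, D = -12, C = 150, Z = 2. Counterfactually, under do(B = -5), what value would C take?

42

Under do(B=-5), the mechanism B <- 1 if Y >= 0 else 0 is discarded; B is fixed at -5.
D = -B - Y - 5  [with B=-5, Y=6]  = -6
C = D^2 + Y  [with D=-6, Y=6]  = 42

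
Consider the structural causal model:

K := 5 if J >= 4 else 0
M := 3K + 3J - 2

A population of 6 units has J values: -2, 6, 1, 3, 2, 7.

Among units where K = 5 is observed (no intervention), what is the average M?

32.5

Conditioning on K=5 selects the 2 unit(s) with J ∈ {6, 7}. Their M values: 31, 34. Mean = 32.5.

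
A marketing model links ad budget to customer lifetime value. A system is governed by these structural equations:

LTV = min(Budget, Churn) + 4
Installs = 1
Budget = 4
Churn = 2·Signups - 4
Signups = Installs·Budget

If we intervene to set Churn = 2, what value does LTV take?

6

Intervening sets Churn = 2 and removes its equation (Churn = 2·Signups - 4).
LTV = min(Budget, Churn) + 4  [with Budget=4, Churn=2]  = 6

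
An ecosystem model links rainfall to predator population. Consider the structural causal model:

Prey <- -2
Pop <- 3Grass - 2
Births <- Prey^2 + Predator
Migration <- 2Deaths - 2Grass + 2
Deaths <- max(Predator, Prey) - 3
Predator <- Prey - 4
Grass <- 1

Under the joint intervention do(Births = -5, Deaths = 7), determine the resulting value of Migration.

The joint intervention fixes Births = -5, Deaths = 7, removing each variable's own equation.
Migration = 2Deaths - 2Grass + 2  [with Deaths=7, Grass=1]  = 14

14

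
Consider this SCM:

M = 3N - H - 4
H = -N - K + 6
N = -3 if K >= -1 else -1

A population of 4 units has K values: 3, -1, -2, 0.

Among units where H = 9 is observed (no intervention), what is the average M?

Observing H=9 restricts to units where H's equation naturally yields 9: K ∈ {-2, 0}. In that subpopulation M = -16, -22, mean -19.

-19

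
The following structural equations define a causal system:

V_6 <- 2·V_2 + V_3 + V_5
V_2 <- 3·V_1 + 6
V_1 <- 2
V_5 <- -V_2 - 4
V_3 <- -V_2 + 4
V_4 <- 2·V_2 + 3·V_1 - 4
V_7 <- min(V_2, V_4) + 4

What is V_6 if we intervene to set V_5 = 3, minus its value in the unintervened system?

19

The intervention breaks the incoming arrows to V_5: V_5 <- -V_2 - 4 no longer applies, and V_5 = 3.
V_2 = 3·V_1 + 6  [with V_1=2]  = 12
V_3 = -V_2 + 4  [with V_2=12]  = -8
V_6 = 2·V_2 + V_3 + V_5  [with V_2=12, V_3=-8, V_5=3]  = 19
Without intervention: V_2 = 3·V_1 + 6  [with V_1=2]  = 12; V_3 = -V_2 + 4  [with V_2=12]  = -8; V_5 = -V_2 - 4  [with V_2=12]  = -16; V_6 = 2·V_2 + V_3 + V_5  [with V_2=12, V_3=-8, V_5=-16]  = 0.
Change = 19 − 0 = 19.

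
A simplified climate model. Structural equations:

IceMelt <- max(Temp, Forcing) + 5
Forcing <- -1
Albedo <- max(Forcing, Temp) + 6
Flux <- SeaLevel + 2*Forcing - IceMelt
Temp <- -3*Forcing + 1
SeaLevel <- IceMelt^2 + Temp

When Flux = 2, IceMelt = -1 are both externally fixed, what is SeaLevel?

Under do(Flux = 2, IceMelt = -1), each intervened variable's structural equation is replaced by its fixed value.
Temp = -3*Forcing + 1  [with Forcing=-1]  = 4
SeaLevel = IceMelt^2 + Temp  [with IceMelt=-1, Temp=4]  = 5

5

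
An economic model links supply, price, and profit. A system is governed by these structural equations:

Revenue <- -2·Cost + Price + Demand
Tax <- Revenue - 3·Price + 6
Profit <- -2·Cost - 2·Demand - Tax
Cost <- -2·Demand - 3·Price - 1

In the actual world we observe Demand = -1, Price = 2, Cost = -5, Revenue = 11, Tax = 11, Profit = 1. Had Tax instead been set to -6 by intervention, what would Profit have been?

The intervention breaks the incoming arrows to Tax: Tax <- Revenue - 3·Price + 6 no longer applies, and Tax = -6.
Cost = -2·Demand - 3·Price - 1  [with Demand=-1, Price=2]  = -5
Profit = -2·Cost - 2·Demand - Tax  [with Cost=-5, Demand=-1, Tax=-6]  = 18

18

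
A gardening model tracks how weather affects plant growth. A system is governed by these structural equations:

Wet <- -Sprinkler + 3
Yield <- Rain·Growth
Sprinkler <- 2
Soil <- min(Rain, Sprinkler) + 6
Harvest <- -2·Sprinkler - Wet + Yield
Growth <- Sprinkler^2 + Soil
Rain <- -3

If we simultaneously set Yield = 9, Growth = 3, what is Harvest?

4

Setting Yield = 9, Growth = 3 by intervention discards those variables' equations.
Wet = -Sprinkler + 3  [with Sprinkler=2]  = 1
Harvest = -2·Sprinkler - Wet + Yield  [with Sprinkler=2, Wet=1, Yield=9]  = 4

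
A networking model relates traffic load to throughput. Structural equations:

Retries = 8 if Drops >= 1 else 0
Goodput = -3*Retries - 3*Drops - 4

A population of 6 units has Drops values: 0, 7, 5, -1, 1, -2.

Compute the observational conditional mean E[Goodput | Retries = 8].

-41

Conditioning on Retries=8 selects the 3 unit(s) with Drops ∈ {7, 5, 1}. Their Goodput values: -49, -43, -31. Mean = -41.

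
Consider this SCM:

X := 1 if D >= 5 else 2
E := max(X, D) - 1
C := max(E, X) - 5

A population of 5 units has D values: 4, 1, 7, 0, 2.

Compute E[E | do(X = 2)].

2.4

The intervention sets X=2 in all 5 units regardless of D. Recomputing E per unit gives 3, 1, 6, 1, 1; average 2.4.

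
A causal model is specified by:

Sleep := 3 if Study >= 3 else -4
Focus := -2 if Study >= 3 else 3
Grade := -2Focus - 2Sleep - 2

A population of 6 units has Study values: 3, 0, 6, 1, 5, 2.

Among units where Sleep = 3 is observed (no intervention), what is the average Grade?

Conditioning on Sleep=3 selects the 3 unit(s) with Study ∈ {3, 6, 5}. Their Grade values: -4, -4, -4. Mean = -4.

-4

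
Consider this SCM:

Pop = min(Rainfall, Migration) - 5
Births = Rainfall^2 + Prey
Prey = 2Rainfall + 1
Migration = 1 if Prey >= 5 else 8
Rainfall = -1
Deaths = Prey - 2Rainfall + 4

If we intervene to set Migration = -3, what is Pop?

-8

The intervention breaks the incoming arrows to Migration: Migration = 1 if Prey >= 5 else 8 no longer applies, and Migration = -3.
Pop = min(Rainfall, Migration) - 5  [with Rainfall=-1, Migration=-3]  = -8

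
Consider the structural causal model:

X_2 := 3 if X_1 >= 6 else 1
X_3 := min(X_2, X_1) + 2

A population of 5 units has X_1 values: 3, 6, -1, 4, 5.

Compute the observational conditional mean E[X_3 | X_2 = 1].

2.5

Conditioning on X_2=1 selects the 4 unit(s) with X_1 ∈ {3, -1, 4, 5}. Their X_3 values: 3, 1, 3, 3. Mean = 2.5.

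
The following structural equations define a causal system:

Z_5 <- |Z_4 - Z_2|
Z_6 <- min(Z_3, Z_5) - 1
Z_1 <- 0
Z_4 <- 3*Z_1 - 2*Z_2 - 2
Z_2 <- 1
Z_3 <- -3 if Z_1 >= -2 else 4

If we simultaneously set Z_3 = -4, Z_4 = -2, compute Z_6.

-5

Setting Z_3 = -4, Z_4 = -2 by intervention discards those variables' equations.
Z_5 = |Z_4 - Z_2|  [with Z_4=-2, Z_2=1]  = 3
Z_6 = min(Z_3, Z_5) - 1  [with Z_3=-4, Z_5=3]  = -5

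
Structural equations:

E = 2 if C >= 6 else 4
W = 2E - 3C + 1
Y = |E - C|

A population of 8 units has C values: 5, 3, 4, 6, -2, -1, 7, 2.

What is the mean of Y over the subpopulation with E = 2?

4.5

Observing E=2 restricts to units where E's equation naturally yields 2: C ∈ {6, 7}. In that subpopulation Y = 4, 5, mean 4.5.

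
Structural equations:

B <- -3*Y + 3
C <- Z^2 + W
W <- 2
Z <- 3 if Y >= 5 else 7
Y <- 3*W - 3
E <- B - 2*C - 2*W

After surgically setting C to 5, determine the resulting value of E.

-20

The intervention breaks the incoming arrows to C: C <- Z^2 + W no longer applies, and C = 5.
Y = 3*W - 3  [with W=2]  = 3
B = -3*Y + 3  [with Y=3]  = -6
E = B - 2*C - 2*W  [with B=-6, C=5, W=2]  = -20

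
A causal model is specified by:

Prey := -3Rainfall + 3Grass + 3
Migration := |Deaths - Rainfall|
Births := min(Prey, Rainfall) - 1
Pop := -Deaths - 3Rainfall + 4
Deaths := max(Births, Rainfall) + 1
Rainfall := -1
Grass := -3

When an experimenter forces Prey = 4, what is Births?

-2

The intervention breaks the incoming arrows to Prey: Prey := -3Rainfall + 3Grass + 3 no longer applies, and Prey = 4.
Births = min(Prey, Rainfall) - 1  [with Prey=4, Rainfall=-1]  = -2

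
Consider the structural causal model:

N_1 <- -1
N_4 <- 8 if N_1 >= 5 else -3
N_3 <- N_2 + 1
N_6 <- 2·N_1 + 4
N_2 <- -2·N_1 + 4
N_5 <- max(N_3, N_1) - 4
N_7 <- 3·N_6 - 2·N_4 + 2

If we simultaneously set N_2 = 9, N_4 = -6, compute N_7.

20

Setting N_2 = 9, N_4 = -6 by intervention discards those variables' equations.
N_6 = 2·N_1 + 4  [with N_1=-1]  = 2
N_7 = 3·N_6 - 2·N_4 + 2  [with N_6=2, N_4=-6]  = 20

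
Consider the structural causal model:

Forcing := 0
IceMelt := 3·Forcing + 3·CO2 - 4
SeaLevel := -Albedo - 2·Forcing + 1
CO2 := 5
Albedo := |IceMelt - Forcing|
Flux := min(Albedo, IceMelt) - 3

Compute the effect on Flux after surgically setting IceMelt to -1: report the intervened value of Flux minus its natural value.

-12

The intervention breaks the incoming arrows to IceMelt: IceMelt := 3·Forcing + 3·CO2 - 4 no longer applies, and IceMelt = -1.
Albedo = |IceMelt - Forcing|  [with IceMelt=-1, Forcing=0]  = 1
Flux = min(Albedo, IceMelt) - 3  [with Albedo=1, IceMelt=-1]  = -4
Without intervention: IceMelt = 3·Forcing + 3·CO2 - 4  [with Forcing=0, CO2=5]  = 11; Albedo = |IceMelt - Forcing|  [with IceMelt=11, Forcing=0]  = 11; Flux = min(Albedo, IceMelt) - 3  [with Albedo=11, IceMelt=11]  = 8.
Change = -4 − 8 = -12.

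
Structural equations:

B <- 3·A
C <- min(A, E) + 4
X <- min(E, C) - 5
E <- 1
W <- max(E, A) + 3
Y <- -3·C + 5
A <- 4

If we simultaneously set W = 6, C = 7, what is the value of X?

The joint intervention fixes W = 6, C = 7, removing each variable's own equation.
X = min(E, C) - 5  [with E=1, C=7]  = -4

-4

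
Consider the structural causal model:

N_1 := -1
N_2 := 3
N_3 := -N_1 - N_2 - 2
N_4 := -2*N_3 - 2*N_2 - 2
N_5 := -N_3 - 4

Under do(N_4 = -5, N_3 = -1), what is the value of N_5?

-3

The joint intervention fixes N_4 = -5, N_3 = -1, removing each variable's own equation.
N_5 = -N_3 - 4  [with N_3=-1]  = -3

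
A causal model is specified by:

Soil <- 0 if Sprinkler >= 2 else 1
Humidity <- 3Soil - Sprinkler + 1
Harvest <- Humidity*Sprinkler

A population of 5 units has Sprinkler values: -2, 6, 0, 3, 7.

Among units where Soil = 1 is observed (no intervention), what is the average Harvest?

E[Harvest|Soil=1] averages over only the 2 units with Soil=1 (Sprinkler = -2, 0): Harvest = -12, 0, mean -6.

-6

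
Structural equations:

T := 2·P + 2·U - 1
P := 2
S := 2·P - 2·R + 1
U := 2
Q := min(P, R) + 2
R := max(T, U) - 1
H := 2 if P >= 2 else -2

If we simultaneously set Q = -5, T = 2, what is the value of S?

3

Under do(Q = -5, T = 2), each intervened variable's structural equation is replaced by its fixed value.
R = max(T, U) - 1  [with T=2, U=2]  = 1
S = 2·P - 2·R + 1  [with P=2, R=1]  = 3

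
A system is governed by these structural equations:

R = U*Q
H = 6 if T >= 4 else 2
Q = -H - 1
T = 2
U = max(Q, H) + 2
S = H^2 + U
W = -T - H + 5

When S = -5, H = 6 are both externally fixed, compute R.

Under do(S = -5, H = 6), each intervened variable's structural equation is replaced by its fixed value.
Q = -H - 1  [with H=6]  = -7
U = max(Q, H) + 2  [with Q=-7, H=6]  = 8
R = U*Q  [with U=8, Q=-7]  = -56

-56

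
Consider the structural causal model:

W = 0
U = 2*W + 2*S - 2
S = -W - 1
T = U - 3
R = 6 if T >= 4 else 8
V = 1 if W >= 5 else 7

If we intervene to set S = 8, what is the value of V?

7

Under do(S=8), the mechanism S = -W - 1 is discarded; S is fixed at 8.
Since V is not a descendant of the intervened variable, it is unaffected.
V = 1 if W >= 5 else 7  [with W=0]  = 7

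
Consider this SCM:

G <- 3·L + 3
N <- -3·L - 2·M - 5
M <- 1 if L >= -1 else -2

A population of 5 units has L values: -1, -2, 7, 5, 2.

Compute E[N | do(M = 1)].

Every unit gets M=1 under the intervention. N values become -4, -1, -28, -22, -13; E[N|do(M=1)] = -13.6.

-13.6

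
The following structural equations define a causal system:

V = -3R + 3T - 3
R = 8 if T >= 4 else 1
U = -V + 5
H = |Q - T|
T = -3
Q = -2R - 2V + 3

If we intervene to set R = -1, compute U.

do(R=-1) replaces the equation R = 8 if T >= 4 else 1 with the constant R = -1.
V = -3R + 3T - 3  [with R=-1, T=-3]  = -9
U = -V + 5  [with V=-9]  = 14

14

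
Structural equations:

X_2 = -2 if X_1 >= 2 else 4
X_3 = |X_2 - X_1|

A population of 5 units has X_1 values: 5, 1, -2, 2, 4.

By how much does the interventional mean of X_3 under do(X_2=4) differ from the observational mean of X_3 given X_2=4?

Under do(X_2=4), X_2's equation is replaced by X_2=4 for every unit. Per-unit X_3: 1, 3, 6, 2, 0. Mean = 2.4.
Observing X_2=4 restricts to units where X_2's equation naturally yields 4: X_1 ∈ {1, -2}. In that subpopulation X_3 = 3, 6, mean 4.5.
Difference = 2.4 − 4.5 = -2.1.

-2.1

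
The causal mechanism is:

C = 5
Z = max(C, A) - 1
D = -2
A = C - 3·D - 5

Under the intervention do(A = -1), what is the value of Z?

The intervention breaks the incoming arrows to A: A = C - 3·D - 5 no longer applies, and A = -1.
Z = max(C, A) - 1  [with C=5, A=-1]  = 4

4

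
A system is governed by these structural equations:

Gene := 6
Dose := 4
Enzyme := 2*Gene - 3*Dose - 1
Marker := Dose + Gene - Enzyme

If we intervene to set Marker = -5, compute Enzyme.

Under do(Marker=-5), the mechanism Marker := Dose + Gene - Enzyme is discarded; Marker is fixed at -5.
Since Enzyme is not a descendant of the intervened variable, it is unaffected.
Enzyme = 2*Gene - 3*Dose - 1  [with Gene=6, Dose=4]  = -1

-1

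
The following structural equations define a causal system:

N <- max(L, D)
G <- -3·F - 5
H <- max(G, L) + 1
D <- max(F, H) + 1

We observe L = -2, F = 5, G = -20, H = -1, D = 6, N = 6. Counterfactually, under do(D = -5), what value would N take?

The intervention breaks the incoming arrows to D: D <- max(F, H) + 1 no longer applies, and D = -5.
N = max(L, D)  [with L=-2, D=-5]  = -2

-2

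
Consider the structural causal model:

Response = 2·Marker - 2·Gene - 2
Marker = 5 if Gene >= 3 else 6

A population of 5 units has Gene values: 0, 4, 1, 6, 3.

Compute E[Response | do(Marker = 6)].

Under do(Marker=6), Marker's equation is replaced by Marker=6 for every unit. Per-unit Response: 10, 2, 8, -2, 4. Mean = 4.4.

4.4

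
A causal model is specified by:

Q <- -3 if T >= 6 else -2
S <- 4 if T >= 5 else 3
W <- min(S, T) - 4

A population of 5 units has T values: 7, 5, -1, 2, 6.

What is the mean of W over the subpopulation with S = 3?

E[W|S=3] averages over only the 2 units with S=3 (T = -1, 2): W = -5, -2, mean -3.5.

-3.5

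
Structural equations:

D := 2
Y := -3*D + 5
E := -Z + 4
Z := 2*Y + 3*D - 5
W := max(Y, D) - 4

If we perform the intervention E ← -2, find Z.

-1

do(E=-2) replaces the equation E := -Z + 4 with the constant E = -2.
Z is not downstream of the intervention, so its value is determined by the original equations.
Y = -3*D + 5  [with D=2]  = -1
Z = 2*Y + 3*D - 5  [with Y=-1, D=2]  = -1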